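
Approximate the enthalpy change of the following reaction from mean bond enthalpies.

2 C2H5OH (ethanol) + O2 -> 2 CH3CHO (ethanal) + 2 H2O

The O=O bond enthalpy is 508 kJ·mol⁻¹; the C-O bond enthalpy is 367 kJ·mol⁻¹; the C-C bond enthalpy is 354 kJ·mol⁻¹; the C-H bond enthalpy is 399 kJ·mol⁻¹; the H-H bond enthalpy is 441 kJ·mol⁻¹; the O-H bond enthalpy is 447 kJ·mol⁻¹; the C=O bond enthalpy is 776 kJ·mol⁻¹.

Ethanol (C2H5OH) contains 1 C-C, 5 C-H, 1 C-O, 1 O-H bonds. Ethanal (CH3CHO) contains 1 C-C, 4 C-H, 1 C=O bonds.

ΔH ≈ −406 kJ

Bonds broken (reactants):
  C-C: 2 × 354 = 708
  C-H: 10 × 399 = 3990
  C-O: 2 × 367 = 734
  O-H: 2 × 447 = 894
  O=O: 1 × 508 = 508
  Σ(broken) = 6834 kJ
Bonds formed (products):
  C-C: 2 × 354 = 708
  C-H: 8 × 399 = 3192
  C=O: 2 × 776 = 1552
  O-H: 4 × 447 = 1788
  Σ(formed) = 7240 kJ
ΔH = Σ(broken) − Σ(formed) = 6834 − 7240 = −406 kJ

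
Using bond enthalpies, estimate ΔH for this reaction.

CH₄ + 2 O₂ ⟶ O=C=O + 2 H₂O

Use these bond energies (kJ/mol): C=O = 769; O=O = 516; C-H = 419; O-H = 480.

ΔH ≈ −750 kJ

Bonds broken (reactants):
  C-H: 4 × 419 = 1676
  O=O: 2 × 516 = 1032
  Σ(broken) = 2708 kJ
Bonds formed (products):
  C=O: 2 × 769 = 1538
  O-H: 4 × 480 = 1920
  Σ(formed) = 3458 kJ
ΔH = Σ(broken) − Σ(formed) = 2708 − 3458 = −750 kJ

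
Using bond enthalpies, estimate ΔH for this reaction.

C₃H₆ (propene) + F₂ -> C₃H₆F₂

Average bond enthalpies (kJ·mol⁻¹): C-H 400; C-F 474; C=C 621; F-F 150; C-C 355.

Bonds broken (reactants):
  C-C: 1 × 355 = 355
  C-H: 6 × 400 = 2400
  C=C: 1 × 621 = 621
  F-F: 1 × 150 = 150
  Σ(broken) = 3526 kJ
Bonds formed (products):
  C-C: 2 × 355 = 710
  C-F: 2 × 474 = 948
  C-H: 6 × 400 = 2400
  Σ(formed) = 4058 kJ
ΔH = Σ(broken) − Σ(formed) = 3526 − 4058 = −532 kJ

ΔH ≈ −532 kJ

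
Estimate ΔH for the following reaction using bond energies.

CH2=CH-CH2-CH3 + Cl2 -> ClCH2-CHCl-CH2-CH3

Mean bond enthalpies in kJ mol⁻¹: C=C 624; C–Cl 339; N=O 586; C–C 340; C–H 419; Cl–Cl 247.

ΔH ≈ −147 kJ

Bonds broken (reactants):
  C–C: 2 × 340 = 680
  C–H: 8 × 419 = 3352
  C=C: 1 × 624 = 624
  Cl–Cl: 1 × 247 = 247
  Σ(broken) = 4903 kJ
Bonds formed (products):
  C–C: 3 × 340 = 1020
  C–Cl: 2 × 339 = 678
  C–H: 8 × 419 = 3352
  Σ(formed) = 5050 kJ
ΔH = Σ(broken) − Σ(formed) = 4903 − 5050 = −147 kJ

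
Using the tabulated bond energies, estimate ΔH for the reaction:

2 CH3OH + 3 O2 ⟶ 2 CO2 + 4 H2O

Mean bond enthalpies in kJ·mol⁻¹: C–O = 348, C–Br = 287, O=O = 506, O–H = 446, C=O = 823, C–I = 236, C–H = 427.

Bonds broken (reactants):
  C–H: 6 × 427 = 2562
  C–O: 2 × 348 = 696
  O–H: 2 × 446 = 892
  O=O: 3 × 506 = 1518
  Σ(broken) = 5668 kJ
Bonds formed (products):
  C=O: 4 × 823 = 3292
  O–H: 8 × 446 = 3568
  Σ(formed) = 6860 kJ
ΔH = Σ(broken) − Σ(formed) = 5668 − 6860 = −1192 kJ

ΔH ≈ −1192 kJ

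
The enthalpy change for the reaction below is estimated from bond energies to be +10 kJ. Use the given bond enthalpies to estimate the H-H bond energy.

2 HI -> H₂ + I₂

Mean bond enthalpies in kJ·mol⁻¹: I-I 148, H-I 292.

Let D be the H-H bond energy.
Σ(broken) = 2×292 = 584
Σ(formed) = 1×D + 1×148 = 148 + D
ΔH = Σ(broken) − Σ(formed) = (584) − (148 + D) = +436 − D
Setting this equal to +10 kJ gives D = 426 kJ/mol.

D(H-H) ≈ 426 kJ/mol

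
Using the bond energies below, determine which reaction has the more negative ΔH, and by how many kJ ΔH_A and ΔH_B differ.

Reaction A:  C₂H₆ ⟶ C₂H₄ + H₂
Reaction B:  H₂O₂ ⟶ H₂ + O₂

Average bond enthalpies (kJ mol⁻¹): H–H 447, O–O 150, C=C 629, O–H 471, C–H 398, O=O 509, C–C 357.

Reaction A, by 59 kJ

Reaction A:
  Bonds broken (reactants):
    C–C: 1 × 357 = 357
    C–H: 6 × 398 = 2388
    Σ(broken) = 2745 kJ
  Bonds formed (products):
    C–H: 4 × 398 = 1592
    C=C: 1 × 629 = 629
    H–H: 1 × 447 = 447
    Σ(formed) = 2668 kJ
  ΔH_A = 2745 − 2668 = +77 kJ
Reaction B:
  Bonds broken (reactants):
    O–H: 2 × 471 = 942
    O–O: 1 × 150 = 150
    Σ(broken) = 1092 kJ
  Bonds formed (products):
    H–H: 1 × 447 = 447
    O=O: 1 × 509 = 509
    Σ(formed) = 956 kJ
  ΔH_B = 1092 − 956 = +136 kJ
ΔH_A − ΔH_B = −59 kJ, so reaction A has the more negative ΔH; |ΔH_A − ΔH_B| = 59 kJ.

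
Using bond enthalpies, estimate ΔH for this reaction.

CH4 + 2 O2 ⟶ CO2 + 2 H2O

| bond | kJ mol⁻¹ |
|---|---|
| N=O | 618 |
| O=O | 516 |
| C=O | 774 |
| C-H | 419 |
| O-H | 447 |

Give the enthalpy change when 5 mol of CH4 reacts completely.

Bonds broken (reactants):
  C-H: 4 × 419 = 1676
  O=O: 2 × 516 = 1032
  Σ(broken) = 2708 kJ
Bonds formed (products):
  C=O: 2 × 774 = 1548
  O-H: 4 × 447 = 1788
  Σ(formed) = 3336 kJ
ΔH = Σ(broken) − Σ(formed) = 2708 − 3336 = −628 kJ
For 5× the reaction as written: 5 × (−628) = −3140 kJ

ΔH = −3140 kJ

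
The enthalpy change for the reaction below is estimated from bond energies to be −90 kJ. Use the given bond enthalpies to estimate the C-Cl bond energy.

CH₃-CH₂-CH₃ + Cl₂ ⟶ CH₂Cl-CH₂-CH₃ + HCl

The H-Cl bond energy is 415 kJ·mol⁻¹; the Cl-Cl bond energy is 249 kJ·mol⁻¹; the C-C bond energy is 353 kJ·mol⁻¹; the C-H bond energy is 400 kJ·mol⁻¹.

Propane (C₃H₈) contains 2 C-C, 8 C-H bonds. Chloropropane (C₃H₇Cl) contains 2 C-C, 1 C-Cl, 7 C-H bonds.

Let D be the C-Cl bond energy.
Σ(broken) = 2×353 + 8×400 + 1×249 = 4155
Σ(formed) = 2×353 + 1×D + 7×400 + 1×415 = 3921 + D
ΔH = Σ(broken) − Σ(formed) = (4155) − (3921 + D) = +234 − D
Setting this equal to −90 kJ gives D = 324 kJ/mol.

D(C-Cl) ≈ 324 kJ/mol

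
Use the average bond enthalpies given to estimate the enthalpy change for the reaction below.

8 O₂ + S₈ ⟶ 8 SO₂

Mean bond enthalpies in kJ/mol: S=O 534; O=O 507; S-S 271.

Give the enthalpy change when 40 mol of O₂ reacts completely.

Bonds broken (reactants):
  O=O: 8 × 507 = 4056
  S-S: 8 × 271 = 2168
  Σ(broken) = 6224 kJ
Bonds formed (products):
  S=O: 16 × 534 = 8544
  Σ(formed) = 8544 kJ
ΔH = Σ(broken) − Σ(formed) = 6224 − 8544 = −2320 kJ
For 5× the reaction as written: 5 × (−2320) = −11600 kJ

ΔH = −11600 kJ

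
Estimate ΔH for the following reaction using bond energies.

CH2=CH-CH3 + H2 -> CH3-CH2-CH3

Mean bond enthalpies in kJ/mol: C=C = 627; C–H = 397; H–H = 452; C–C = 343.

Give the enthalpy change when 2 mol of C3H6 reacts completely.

Bonds broken (reactants):
  C–C: 1 × 343 = 343
  C–H: 6 × 397 = 2382
  C=C: 1 × 627 = 627
  H–H: 1 × 452 = 452
  Σ(broken) = 3804 kJ
Bonds formed (products):
  C–C: 2 × 343 = 686
  C–H: 8 × 397 = 3176
  Σ(formed) = 3862 kJ
ΔH = Σ(broken) − Σ(formed) = 3804 − 3862 = −58 kJ
For 2× the reaction as written: 2 × (−58) = −116 kJ

ΔH = −116 kJ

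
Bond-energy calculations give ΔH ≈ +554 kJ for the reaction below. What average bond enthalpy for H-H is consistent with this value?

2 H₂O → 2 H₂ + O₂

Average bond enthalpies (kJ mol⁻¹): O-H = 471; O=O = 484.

Let D be the H-H bond energy.
Σ(broken) = 4×471 = 1884
Σ(formed) = 2×D + 1×484 = 484 + 2D
ΔH = Σ(broken) − Σ(formed) = (1884) − (484 + 2D) = +1400 − 2D
Setting this equal to +554 kJ gives 2D = 846, so D = 423 kJ/mol.

D(H-H) ≈ 423 kJ/mol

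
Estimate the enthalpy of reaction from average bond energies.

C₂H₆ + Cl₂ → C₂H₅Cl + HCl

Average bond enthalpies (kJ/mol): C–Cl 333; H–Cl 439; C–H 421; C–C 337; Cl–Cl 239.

Bonds broken (reactants):
  C–C: 1 × 337 = 337
  C–H: 6 × 421 = 2526
  Cl–Cl: 1 × 239 = 239
  Σ(broken) = 3102 kJ
Bonds formed (products):
  C–C: 1 × 337 = 337
  C–Cl: 1 × 333 = 333
  C–H: 5 × 421 = 2105
  H–Cl: 1 × 439 = 439
  Σ(formed) = 3214 kJ
ΔH = Σ(broken) − Σ(formed) = 3102 − 3214 = −112 kJ

ΔH ≈ −112 kJ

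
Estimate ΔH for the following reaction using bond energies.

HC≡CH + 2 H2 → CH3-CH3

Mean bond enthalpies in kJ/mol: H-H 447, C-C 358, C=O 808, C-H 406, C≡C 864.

ΔH ≈ −224 kJ

Bonds broken (reactants):
  C≡C: 1 × 864 = 864
  C-H: 2 × 406 = 812
  H-H: 2 × 447 = 894
  Σ(broken) = 2570 kJ
Bonds formed (products):
  C-C: 1 × 358 = 358
  C-H: 6 × 406 = 2436
  Σ(formed) = 2794 kJ
ΔH = Σ(broken) − Σ(formed) = 2570 − 2794 = −224 kJ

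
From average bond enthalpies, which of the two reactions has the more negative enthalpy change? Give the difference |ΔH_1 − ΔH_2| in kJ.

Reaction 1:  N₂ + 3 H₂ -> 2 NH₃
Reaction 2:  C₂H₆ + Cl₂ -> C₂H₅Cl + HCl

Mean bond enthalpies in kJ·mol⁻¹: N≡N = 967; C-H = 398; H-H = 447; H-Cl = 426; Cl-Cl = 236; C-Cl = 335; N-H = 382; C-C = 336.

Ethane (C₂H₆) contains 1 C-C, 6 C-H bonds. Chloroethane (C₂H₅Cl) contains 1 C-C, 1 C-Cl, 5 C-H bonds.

Reaction 1:
  Bonds broken (reactants):
    H-H: 3 × 447 = 1341
    N≡N: 1 × 967 = 967
    Σ(broken) = 2308 kJ
  Bonds formed (products):
    N-H: 6 × 382 = 2292
    Σ(formed) = 2292 kJ
  ΔH_1 = 2308 − 2292 = +16 kJ
Reaction 2:
  Bonds broken (reactants):
    C-C: 1 × 336 = 336
    C-H: 6 × 398 = 2388
    Cl-Cl: 1 × 236 = 236
    Σ(broken) = 2960 kJ
  Bonds formed (products):
    C-C: 1 × 336 = 336
    C-Cl: 1 × 335 = 335
    C-H: 5 × 398 = 1990
    H-Cl: 1 × 426 = 426
    Σ(formed) = 3087 kJ
  ΔH_2 = 2960 − 3087 = −127 kJ
ΔH_1 − ΔH_2 = +143 kJ, so reaction 2 has the more negative ΔH; |ΔH_1 − ΔH_2| = 143 kJ.

Reaction 2, by 143 kJ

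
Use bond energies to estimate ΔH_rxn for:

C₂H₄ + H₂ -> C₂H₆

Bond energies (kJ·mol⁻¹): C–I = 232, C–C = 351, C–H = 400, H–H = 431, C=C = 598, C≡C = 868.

Bonds broken (reactants):
  C–H: 4 × 400 = 1600
  C=C: 1 × 598 = 598
  H–H: 1 × 431 = 431
  Σ(broken) = 2629 kJ
Bonds formed (products):
  C–C: 1 × 351 = 351
  C–H: 6 × 400 = 2400
  Σ(formed) = 2751 kJ
ΔH = Σ(broken) − Σ(formed) = 2629 − 2751 = −122 kJ

ΔH ≈ −122 kJ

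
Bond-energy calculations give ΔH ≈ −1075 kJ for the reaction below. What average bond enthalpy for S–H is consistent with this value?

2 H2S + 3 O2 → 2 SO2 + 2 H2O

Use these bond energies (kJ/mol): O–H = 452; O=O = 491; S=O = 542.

D(S–H) ≈ 357 kJ/mol

Let D be the S–H bond energy.
Σ(broken) = 3×491 + 4×D = 1473 + 4D
Σ(formed) = 4×452 + 4×542 = 3976
ΔH = Σ(broken) − Σ(formed) = (1473 + 4D) − (3976) = −2503 + 4D
Setting this equal to −1075 kJ gives 4D = 1428, so D = 357 kJ/mol.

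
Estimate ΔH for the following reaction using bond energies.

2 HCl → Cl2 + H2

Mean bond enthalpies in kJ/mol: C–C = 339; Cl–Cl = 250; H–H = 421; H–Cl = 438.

ΔH ≈ +205 kJ

Bonds broken (reactants):
  H–Cl: 2 × 438 = 876
  Σ(broken) = 876 kJ
Bonds formed (products):
  Cl–Cl: 1 × 250 = 250
  H–H: 1 × 421 = 421
  Σ(formed) = 671 kJ
ΔH = Σ(broken) − Σ(formed) = 876 − 671 = +205 kJ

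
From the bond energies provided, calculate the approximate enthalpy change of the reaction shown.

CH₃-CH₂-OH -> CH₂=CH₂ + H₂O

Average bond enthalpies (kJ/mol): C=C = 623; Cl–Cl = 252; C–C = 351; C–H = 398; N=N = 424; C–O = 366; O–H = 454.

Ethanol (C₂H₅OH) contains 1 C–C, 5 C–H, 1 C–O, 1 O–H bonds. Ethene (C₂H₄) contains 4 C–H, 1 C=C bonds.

Bonds broken (reactants):
  C–C: 1 × 351 = 351
  C–H: 5 × 398 = 1990
  C–O: 1 × 366 = 366
  O–H: 1 × 454 = 454
  Σ(broken) = 3161 kJ
Bonds formed (products):
  C–H: 4 × 398 = 1592
  C=C: 1 × 623 = 623
  O–H: 2 × 454 = 908
  Σ(formed) = 3123 kJ
ΔH = Σ(broken) − Σ(formed) = 3161 − 3123 = +38 kJ

ΔH ≈ +38 kJ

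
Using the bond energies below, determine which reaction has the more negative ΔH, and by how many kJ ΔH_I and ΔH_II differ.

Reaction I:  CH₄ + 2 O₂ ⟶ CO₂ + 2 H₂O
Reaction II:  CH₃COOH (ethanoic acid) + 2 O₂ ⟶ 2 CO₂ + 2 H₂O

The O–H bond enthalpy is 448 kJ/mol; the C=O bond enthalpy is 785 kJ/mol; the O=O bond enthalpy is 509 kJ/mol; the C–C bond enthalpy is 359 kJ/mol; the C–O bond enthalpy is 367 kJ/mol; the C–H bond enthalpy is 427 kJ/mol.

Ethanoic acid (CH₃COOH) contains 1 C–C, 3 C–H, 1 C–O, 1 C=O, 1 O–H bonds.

Reaction II, by 38 kJ

Reaction I:
  Bonds broken (reactants):
    C–H: 4 × 427 = 1708
    O=O: 2 × 509 = 1018
    Σ(broken) = 2726 kJ
  Bonds formed (products):
    C=O: 2 × 785 = 1570
    O–H: 4 × 448 = 1792
    Σ(formed) = 3362 kJ
  ΔH_I = 2726 − 3362 = −636 kJ
Reaction II:
  Bonds broken (reactants):
    C–C: 1 × 359 = 359
    C–H: 3 × 427 = 1281
    C–O: 1 × 367 = 367
    C=O: 1 × 785 = 785
    O–H: 1 × 448 = 448
    O=O: 2 × 509 = 1018
    Σ(broken) = 4258 kJ
  Bonds formed (products):
    C=O: 4 × 785 = 3140
    O–H: 4 × 448 = 1792
    Σ(formed) = 4932 kJ
  ΔH_II = 4258 − 4932 = −674 kJ
ΔH_I − ΔH_II = +38 kJ, so reaction II has the more negative ΔH; |ΔH_I − ΔH_II| = 38 kJ.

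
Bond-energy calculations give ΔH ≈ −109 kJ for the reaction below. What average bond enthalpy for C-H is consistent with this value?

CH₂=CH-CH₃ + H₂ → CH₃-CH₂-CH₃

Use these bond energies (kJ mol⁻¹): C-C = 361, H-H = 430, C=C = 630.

Let D be the C-H bond energy.
Σ(broken) = 1×361 + 6×D + 1×630 + 1×430 = 1421 + 6D
Σ(formed) = 2×361 + 8×D = 722 + 8D
ΔH = Σ(broken) − Σ(formed) = (1421 + 6D) − (722 + 8D) = +699 − 2D
Setting this equal to −109 kJ gives 2D = 808, so D = 404 kJ/mol.

D(C-H) ≈ 404 kJ/mol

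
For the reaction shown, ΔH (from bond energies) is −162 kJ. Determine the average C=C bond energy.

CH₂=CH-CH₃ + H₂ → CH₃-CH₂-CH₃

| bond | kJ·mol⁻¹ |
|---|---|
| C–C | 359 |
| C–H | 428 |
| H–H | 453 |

D(C=C) ≈ 600 kJ/mol

Let D be the C=C bond energy.
Σ(broken) = 1×359 + 6×428 + 1×D + 1×453 = 3380 + D
Σ(formed) = 2×359 + 8×428 = 4142
ΔH = Σ(broken) − Σ(formed) = (3380 + D) − (4142) = −762 + D
Setting this equal to −162 kJ gives D = 600 kJ/mol.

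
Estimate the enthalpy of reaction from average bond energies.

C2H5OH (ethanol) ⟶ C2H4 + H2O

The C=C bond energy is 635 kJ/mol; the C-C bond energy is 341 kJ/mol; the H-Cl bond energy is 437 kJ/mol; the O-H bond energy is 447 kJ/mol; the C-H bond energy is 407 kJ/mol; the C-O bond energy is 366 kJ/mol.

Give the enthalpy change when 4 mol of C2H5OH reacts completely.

Bonds broken (reactants):
  C-C: 1 × 341 = 341
  C-H: 5 × 407 = 2035
  C-O: 1 × 366 = 366
  O-H: 1 × 447 = 447
  Σ(broken) = 3189 kJ
Bonds formed (products):
  C-H: 4 × 407 = 1628
  C=C: 1 × 635 = 635
  O-H: 2 × 447 = 894
  Σ(formed) = 3157 kJ
ΔH = Σ(broken) − Σ(formed) = 3189 − 3157 = +32 kJ
For 4× the reaction as written: 4 × (+32) = +128 kJ

ΔH = +128 kJ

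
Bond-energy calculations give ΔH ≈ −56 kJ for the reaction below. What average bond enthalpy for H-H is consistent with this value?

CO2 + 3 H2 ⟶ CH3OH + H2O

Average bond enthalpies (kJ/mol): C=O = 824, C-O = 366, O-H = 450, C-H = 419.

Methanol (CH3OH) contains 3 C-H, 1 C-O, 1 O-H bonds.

Let D be the H-H bond energy.
Σ(broken) = 2×824 + 3×D = 1648 + 3D
Σ(formed) = 3×419 + 1×366 + 3×450 = 2973
ΔH = Σ(broken) − Σ(formed) = (1648 + 3D) − (2973) = −1325 + 3D
Setting this equal to −56 kJ gives 3D = 1269, so D = 423 kJ/mol.

D(H-H) ≈ 423 kJ/mol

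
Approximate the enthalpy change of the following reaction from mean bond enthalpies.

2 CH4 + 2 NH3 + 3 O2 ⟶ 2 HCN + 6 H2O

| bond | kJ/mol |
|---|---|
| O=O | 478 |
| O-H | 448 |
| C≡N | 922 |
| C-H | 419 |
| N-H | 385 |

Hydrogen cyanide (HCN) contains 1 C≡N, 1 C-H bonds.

Bonds broken (reactants):
  C-H: 8 × 419 = 3352
  N-H: 6 × 385 = 2310
  O=O: 3 × 478 = 1434
  Σ(broken) = 7096 kJ
Bonds formed (products):
  C≡N: 2 × 922 = 1844
  C-H: 2 × 419 = 838
  O-H: 12 × 448 = 5376
  Σ(formed) = 8058 kJ
ΔH = Σ(broken) − Σ(formed) = 7096 − 8058 = −962 kJ

ΔH ≈ −962 kJ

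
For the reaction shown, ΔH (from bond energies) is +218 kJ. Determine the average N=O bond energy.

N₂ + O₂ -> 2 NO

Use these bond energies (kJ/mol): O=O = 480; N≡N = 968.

D(N=O) ≈ 615 kJ/mol

Let D be the N=O bond energy.
Σ(broken) = 1×968 + 1×480 = 1448
Σ(formed) = 2×D = 2D
ΔH = Σ(broken) − Σ(formed) = (1448) − (2D) = +1448 − 2D
Setting this equal to +218 kJ gives 2D = 1230, so D = 615 kJ/mol.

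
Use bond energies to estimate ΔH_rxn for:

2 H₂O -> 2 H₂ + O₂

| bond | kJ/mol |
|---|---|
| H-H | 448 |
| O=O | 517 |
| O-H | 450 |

ΔH ≈ +387 kJ

Bonds broken (reactants):
  O-H: 4 × 450 = 1800
  Σ(broken) = 1800 kJ
Bonds formed (products):
  H-H: 2 × 448 = 896
  O=O: 1 × 517 = 517
  Σ(formed) = 1413 kJ
ΔH = Σ(broken) − Σ(formed) = 1800 − 1413 = +387 kJ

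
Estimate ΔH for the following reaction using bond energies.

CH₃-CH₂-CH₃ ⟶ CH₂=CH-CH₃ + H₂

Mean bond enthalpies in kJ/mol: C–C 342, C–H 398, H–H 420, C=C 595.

Bonds broken (reactants):
  C–C: 2 × 342 = 684
  C–H: 8 × 398 = 3184
  Σ(broken) = 3868 kJ
Bonds formed (products):
  C–C: 1 × 342 = 342
  C–H: 6 × 398 = 2388
  C=C: 1 × 595 = 595
  H–H: 1 × 420 = 420
  Σ(formed) = 3745 kJ
ΔH = Σ(broken) − Σ(formed) = 3868 − 3745 = +123 kJ

ΔH ≈ +123 kJ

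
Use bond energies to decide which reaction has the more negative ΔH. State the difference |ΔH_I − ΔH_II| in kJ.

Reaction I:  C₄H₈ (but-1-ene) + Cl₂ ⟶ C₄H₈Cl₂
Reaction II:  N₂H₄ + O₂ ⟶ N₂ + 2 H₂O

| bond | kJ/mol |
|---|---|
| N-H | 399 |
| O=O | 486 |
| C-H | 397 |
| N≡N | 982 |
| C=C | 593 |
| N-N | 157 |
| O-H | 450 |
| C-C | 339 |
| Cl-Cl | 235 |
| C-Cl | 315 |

Reaction I:
  Bonds broken (reactants):
    C-C: 2 × 339 = 678
    C-H: 8 × 397 = 3176
    C=C: 1 × 593 = 593
    Cl-Cl: 1 × 235 = 235
    Σ(broken) = 4682 kJ
  Bonds formed (products):
    C-C: 3 × 339 = 1017
    C-Cl: 2 × 315 = 630
    C-H: 8 × 397 = 3176
    Σ(formed) = 4823 kJ
  ΔH_I = 4682 − 4823 = −141 kJ
Reaction II:
  Bonds broken (reactants):
    N-H: 4 × 399 = 1596
    N-N: 1 × 157 = 157
    O=O: 1 × 486 = 486
    Σ(broken) = 2239 kJ
  Bonds formed (products):
    N≡N: 1 × 982 = 982
    O-H: 4 × 450 = 1800
    Σ(formed) = 2782 kJ
  ΔH_II = 2239 − 2782 = −543 kJ
ΔH_I − ΔH_II = +402 kJ, so reaction II has the more negative ΔH; |ΔH_I − ΔH_II| = 402 kJ.

Reaction II, by 402 kJ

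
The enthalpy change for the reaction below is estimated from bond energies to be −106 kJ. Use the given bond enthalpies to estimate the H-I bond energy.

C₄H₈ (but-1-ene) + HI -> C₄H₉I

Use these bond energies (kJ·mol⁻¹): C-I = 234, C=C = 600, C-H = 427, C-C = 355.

Let D be the H-I bond energy.
Σ(broken) = 2×355 + 8×427 + 1×600 + 1×D = 4726 + D
Σ(formed) = 3×355 + 9×427 + 1×234 = 5142
ΔH = Σ(broken) − Σ(formed) = (4726 + D) − (5142) = −416 + D
Setting this equal to −106 kJ gives D = 310 kJ/mol.

D(H-I) ≈ 310 kJ/mol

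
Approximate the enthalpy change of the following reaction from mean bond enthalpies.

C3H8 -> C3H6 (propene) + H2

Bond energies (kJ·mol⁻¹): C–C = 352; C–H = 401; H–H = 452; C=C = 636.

Bonds broken (reactants):
  C–C: 2 × 352 = 704
  C–H: 8 × 401 = 3208
  Σ(broken) = 3912 kJ
Bonds formed (products):
  C–C: 1 × 352 = 352
  C–H: 6 × 401 = 2406
  C=C: 1 × 636 = 636
  H–H: 1 × 452 = 452
  Σ(formed) = 3846 kJ
ΔH = Σ(broken) − Σ(formed) = 3912 − 3846 = +66 kJ

ΔH ≈ +66 kJ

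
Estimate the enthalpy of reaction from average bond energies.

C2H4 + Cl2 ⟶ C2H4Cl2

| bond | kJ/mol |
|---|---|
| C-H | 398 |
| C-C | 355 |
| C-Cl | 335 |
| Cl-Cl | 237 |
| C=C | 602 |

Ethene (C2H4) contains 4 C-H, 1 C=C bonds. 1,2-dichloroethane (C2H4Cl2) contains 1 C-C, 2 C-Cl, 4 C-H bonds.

ΔH ≈ −186 kJ

Bonds broken (reactants):
  C-H: 4 × 398 = 1592
  C=C: 1 × 602 = 602
  Cl-Cl: 1 × 237 = 237
  Σ(broken) = 2431 kJ
Bonds formed (products):
  C-C: 1 × 355 = 355
  C-Cl: 2 × 335 = 670
  C-H: 4 × 398 = 1592
  Σ(formed) = 2617 kJ
ΔH = Σ(broken) − Σ(formed) = 2431 − 2617 = −186 kJ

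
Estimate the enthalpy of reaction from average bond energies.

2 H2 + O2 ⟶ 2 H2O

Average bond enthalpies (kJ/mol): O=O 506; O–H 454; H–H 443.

ΔH ≈ −424 kJ

Bonds broken (reactants):
  H–H: 2 × 443 = 886
  O=O: 1 × 506 = 506
  Σ(broken) = 1392 kJ
Bonds formed (products):
  O–H: 4 × 454 = 1816
  Σ(formed) = 1816 kJ
ΔH = Σ(broken) − Σ(formed) = 1392 − 1816 = −424 kJ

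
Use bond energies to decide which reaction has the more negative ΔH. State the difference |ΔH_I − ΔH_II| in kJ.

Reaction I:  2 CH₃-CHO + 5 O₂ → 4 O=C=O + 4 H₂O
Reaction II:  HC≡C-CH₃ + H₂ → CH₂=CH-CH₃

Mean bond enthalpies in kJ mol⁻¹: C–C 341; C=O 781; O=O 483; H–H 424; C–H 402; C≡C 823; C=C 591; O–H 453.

Reaction I, by 1849 kJ

Reaction I:
  Bonds broken (reactants):
    C–C: 2 × 341 = 682
    C–H: 8 × 402 = 3216
    C=O: 2 × 781 = 1562
    O=O: 5 × 483 = 2415
    Σ(broken) = 7875 kJ
  Bonds formed (products):
    C=O: 8 × 781 = 6248
    O–H: 8 × 453 = 3624
    Σ(formed) = 9872 kJ
  ΔH_I = 7875 − 9872 = −1997 kJ
Reaction II:
  Bonds broken (reactants):
    C≡C: 1 × 823 = 823
    C–C: 1 × 341 = 341
    C–H: 4 × 402 = 1608
    H–H: 1 × 424 = 424
    Σ(broken) = 3196 kJ
  Bonds formed (products):
    C–C: 1 × 341 = 341
    C–H: 6 × 402 = 2412
    C=C: 1 × 591 = 591
    Σ(formed) = 3344 kJ
  ΔH_II = 3196 − 3344 = −148 kJ
ΔH_I − ΔH_II = −1849 kJ, so reaction I has the more negative ΔH; |ΔH_I − ΔH_II| = 1849 kJ.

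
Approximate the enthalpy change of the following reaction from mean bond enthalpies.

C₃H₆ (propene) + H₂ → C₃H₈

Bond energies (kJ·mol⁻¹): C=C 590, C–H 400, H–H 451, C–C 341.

ΔH ≈ −100 kJ

Bonds broken (reactants):
  C–C: 1 × 341 = 341
  C–H: 6 × 400 = 2400
  C=C: 1 × 590 = 590
  H–H: 1 × 451 = 451
  Σ(broken) = 3782 kJ
Bonds formed (products):
  C–C: 2 × 341 = 682
  C–H: 8 × 400 = 3200
  Σ(formed) = 3882 kJ
ΔH = Σ(broken) − Σ(formed) = 3782 − 3882 = −100 kJ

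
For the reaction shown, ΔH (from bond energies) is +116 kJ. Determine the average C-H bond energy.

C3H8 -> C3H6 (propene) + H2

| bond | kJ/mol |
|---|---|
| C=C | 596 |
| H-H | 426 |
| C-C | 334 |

D(C-H) ≈ 402 kJ/mol

Let D be the C-H bond energy.
Σ(broken) = 2×334 + 8×D = 668 + 8D
Σ(formed) = 1×334 + 6×D + 1×596 + 1×426 = 1356 + 6D
ΔH = Σ(broken) − Σ(formed) = (668 + 8D) − (1356 + 6D) = −688 + 2D
Setting this equal to +116 kJ gives 2D = 804, so D = 402 kJ/mol.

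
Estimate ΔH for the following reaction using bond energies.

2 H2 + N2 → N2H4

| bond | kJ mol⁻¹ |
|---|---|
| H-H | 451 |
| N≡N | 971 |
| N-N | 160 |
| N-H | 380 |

Bonds broken (reactants):
  H-H: 2 × 451 = 902
  N≡N: 1 × 971 = 971
  Σ(broken) = 1873 kJ
Bonds formed (products):
  N-H: 4 × 380 = 1520
  N-N: 1 × 160 = 160
  Σ(formed) = 1680 kJ
ΔH = Σ(broken) − Σ(formed) = 1873 − 1680 = +193 kJ

ΔH ≈ +193 kJ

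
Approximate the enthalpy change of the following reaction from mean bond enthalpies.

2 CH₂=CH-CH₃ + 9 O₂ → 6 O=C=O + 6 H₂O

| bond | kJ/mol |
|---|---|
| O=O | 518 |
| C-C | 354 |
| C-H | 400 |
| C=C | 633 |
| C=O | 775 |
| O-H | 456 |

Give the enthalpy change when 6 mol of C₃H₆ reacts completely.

ΔH = −10008 kJ

Bonds broken (reactants):
  C-C: 2 × 354 = 708
  C-H: 12 × 400 = 4800
  C=C: 2 × 633 = 1266
  O=O: 9 × 518 = 4662
  Σ(broken) = 11436 kJ
Bonds formed (products):
  C=O: 12 × 775 = 9300
  O-H: 12 × 456 = 5472
  Σ(formed) = 14772 kJ
ΔH = Σ(broken) − Σ(formed) = 11436 − 14772 = −3336 kJ
For 3× the reaction as written: 3 × (−3336) = −10008 kJ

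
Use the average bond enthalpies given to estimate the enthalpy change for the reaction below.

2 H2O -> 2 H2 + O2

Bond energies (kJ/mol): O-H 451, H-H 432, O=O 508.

Bonds broken (reactants):
  O-H: 4 × 451 = 1804
  Σ(broken) = 1804 kJ
Bonds formed (products):
  H-H: 2 × 432 = 864
  O=O: 1 × 508 = 508
  Σ(formed) = 1372 kJ
ΔH = Σ(broken) − Σ(formed) = 1804 − 1372 = +432 kJ

ΔH ≈ +432 kJ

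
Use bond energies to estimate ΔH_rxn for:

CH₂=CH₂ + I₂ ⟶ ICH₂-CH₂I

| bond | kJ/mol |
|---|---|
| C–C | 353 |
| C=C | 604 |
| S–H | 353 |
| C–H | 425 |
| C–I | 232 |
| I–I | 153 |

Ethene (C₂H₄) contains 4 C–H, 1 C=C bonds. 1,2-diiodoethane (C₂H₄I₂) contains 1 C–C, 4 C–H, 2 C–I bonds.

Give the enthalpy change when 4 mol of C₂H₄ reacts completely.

Bonds broken (reactants):
  C–H: 4 × 425 = 1700
  C=C: 1 × 604 = 604
  I–I: 1 × 153 = 153
  Σ(broken) = 2457 kJ
Bonds formed (products):
  C–C: 1 × 353 = 353
  C–H: 4 × 425 = 1700
  C–I: 2 × 232 = 464
  Σ(formed) = 2517 kJ
ΔH = Σ(broken) − Σ(formed) = 2457 − 2517 = −60 kJ
For 4× the reaction as written: 4 × (−60) = −240 kJ

ΔH = −240 kJ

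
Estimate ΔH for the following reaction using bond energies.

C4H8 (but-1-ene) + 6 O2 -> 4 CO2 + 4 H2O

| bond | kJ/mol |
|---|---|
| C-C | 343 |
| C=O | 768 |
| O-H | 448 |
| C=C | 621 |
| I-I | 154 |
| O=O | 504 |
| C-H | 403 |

Bonds broken (reactants):
  C-C: 2 × 343 = 686
  C-H: 8 × 403 = 3224
  C=C: 1 × 621 = 621
  O=O: 6 × 504 = 3024
  Σ(broken) = 7555 kJ
Bonds formed (products):
  C=O: 8 × 768 = 6144
  O-H: 8 × 448 = 3584
  Σ(formed) = 9728 kJ
ΔH = Σ(broken) − Σ(formed) = 7555 − 9728 = −2173 kJ

ΔH ≈ −2173 kJ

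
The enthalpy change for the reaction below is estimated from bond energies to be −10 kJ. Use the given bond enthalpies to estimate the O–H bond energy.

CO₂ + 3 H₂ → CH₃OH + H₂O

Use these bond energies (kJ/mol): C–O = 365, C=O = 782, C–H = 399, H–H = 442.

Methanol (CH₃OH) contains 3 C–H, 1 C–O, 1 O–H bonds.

Let D be the O–H bond energy.
Σ(broken) = 2×782 + 3×442 = 2890
Σ(formed) = 3×399 + 1×365 + 3×D = 1562 + 3D
ΔH = Σ(broken) − Σ(formed) = (2890) − (1562 + 3D) = +1328 − 3D
Setting this equal to −10 kJ gives 3D = 1338, so D = 446 kJ/mol.

D(O–H) ≈ 446 kJ/mol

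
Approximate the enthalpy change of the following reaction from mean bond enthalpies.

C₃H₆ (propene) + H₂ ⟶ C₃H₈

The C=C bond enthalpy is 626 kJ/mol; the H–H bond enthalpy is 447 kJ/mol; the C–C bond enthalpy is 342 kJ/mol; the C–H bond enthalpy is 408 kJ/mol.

ΔH ≈ −85 kJ

Bonds broken (reactants):
  C–C: 1 × 342 = 342
  C–H: 6 × 408 = 2448
  C=C: 1 × 626 = 626
  H–H: 1 × 447 = 447
  Σ(broken) = 3863 kJ
Bonds formed (products):
  C–C: 2 × 342 = 684
  C–H: 8 × 408 = 3264
  Σ(formed) = 3948 kJ
ΔH = Σ(broken) − Σ(formed) = 3863 − 3948 = −85 kJ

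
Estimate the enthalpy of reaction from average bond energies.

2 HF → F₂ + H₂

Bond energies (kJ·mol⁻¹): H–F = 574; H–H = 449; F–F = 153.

Bonds broken (reactants):
  H–F: 2 × 574 = 1148
  Σ(broken) = 1148 kJ
Bonds formed (products):
  F–F: 1 × 153 = 153
  H–H: 1 × 449 = 449
  Σ(formed) = 602 kJ
ΔH = Σ(broken) − Σ(formed) = 1148 − 602 = +546 kJ

ΔH ≈ +546 kJ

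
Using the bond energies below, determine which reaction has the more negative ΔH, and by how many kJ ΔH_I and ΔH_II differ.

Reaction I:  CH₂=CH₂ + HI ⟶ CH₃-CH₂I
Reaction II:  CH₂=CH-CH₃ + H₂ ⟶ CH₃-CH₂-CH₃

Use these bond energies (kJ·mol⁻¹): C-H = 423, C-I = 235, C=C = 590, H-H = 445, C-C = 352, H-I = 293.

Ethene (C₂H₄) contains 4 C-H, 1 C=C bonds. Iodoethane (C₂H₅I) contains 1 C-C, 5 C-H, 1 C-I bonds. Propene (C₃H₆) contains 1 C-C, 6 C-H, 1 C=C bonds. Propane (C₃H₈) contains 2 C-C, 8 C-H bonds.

Reaction II, by 36 kJ

Reaction I:
  Bonds broken (reactants):
    C-H: 4 × 423 = 1692
    C=C: 1 × 590 = 590
    H-I: 1 × 293 = 293
    Σ(broken) = 2575 kJ
  Bonds formed (products):
    C-C: 1 × 352 = 352
    C-H: 5 × 423 = 2115
    C-I: 1 × 235 = 235
    Σ(formed) = 2702 kJ
  ΔH_I = 2575 − 2702 = −127 kJ
Reaction II:
  Bonds broken (reactants):
    C-C: 1 × 352 = 352
    C-H: 6 × 423 = 2538
    C=C: 1 × 590 = 590
    H-H: 1 × 445 = 445
    Σ(broken) = 3925 kJ
  Bonds formed (products):
    C-C: 2 × 352 = 704
    C-H: 8 × 423 = 3384
    Σ(formed) = 4088 kJ
  ΔH_II = 3925 − 4088 = −163 kJ
ΔH_I − ΔH_II = +36 kJ, so reaction II has the more negative ΔH; |ΔH_I − ΔH_II| = 36 kJ.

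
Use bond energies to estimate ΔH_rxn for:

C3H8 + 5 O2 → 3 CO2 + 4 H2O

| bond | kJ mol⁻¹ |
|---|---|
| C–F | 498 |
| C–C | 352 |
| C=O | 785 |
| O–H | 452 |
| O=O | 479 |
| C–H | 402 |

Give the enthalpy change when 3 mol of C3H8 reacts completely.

Bonds broken (reactants):
  C–C: 2 × 352 = 704
  C–H: 8 × 402 = 3216
  O=O: 5 × 479 = 2395
  Σ(broken) = 6315 kJ
Bonds formed (products):
  C=O: 6 × 785 = 4710
  O–H: 8 × 452 = 3616
  Σ(formed) = 8326 kJ
ΔH = Σ(broken) − Σ(formed) = 6315 − 8326 = −2011 kJ
For 3× the reaction as written: 3 × (−2011) = −6033 kJ

ΔH = −6033 kJ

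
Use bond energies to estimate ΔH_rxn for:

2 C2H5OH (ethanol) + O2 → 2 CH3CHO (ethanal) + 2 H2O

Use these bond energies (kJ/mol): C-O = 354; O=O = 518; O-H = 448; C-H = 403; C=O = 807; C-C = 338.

Bonds broken (reactants):
  C-C: 2 × 338 = 676
  C-H: 10 × 403 = 4030
  C-O: 2 × 354 = 708
  O-H: 2 × 448 = 896
  O=O: 1 × 518 = 518
  Σ(broken) = 6828 kJ
Bonds formed (products):
  C-C: 2 × 338 = 676
  C-H: 8 × 403 = 3224
  C=O: 2 × 807 = 1614
  O-H: 4 × 448 = 1792
  Σ(formed) = 7306 kJ
ΔH = Σ(broken) − Σ(formed) = 6828 − 7306 = −478 kJ

ΔH ≈ −478 kJ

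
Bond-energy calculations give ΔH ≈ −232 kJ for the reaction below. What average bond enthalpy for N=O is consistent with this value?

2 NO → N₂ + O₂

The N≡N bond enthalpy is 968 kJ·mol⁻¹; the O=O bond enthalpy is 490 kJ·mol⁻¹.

Let D be the N=O bond energy.
Σ(broken) = 2×D = 2D
Σ(formed) = 1×968 + 1×490 = 1458
ΔH = Σ(broken) − Σ(formed) = (2D) − (1458) = −1458 + 2D
Setting this equal to −232 kJ gives 2D = 1226, so D = 613 kJ/mol.

D(N=O) ≈ 613 kJ/mol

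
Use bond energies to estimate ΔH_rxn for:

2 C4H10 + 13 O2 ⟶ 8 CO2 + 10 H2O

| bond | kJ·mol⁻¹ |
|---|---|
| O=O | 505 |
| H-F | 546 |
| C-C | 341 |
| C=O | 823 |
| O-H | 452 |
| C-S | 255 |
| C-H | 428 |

Bonds broken (reactants):
  C-C: 6 × 341 = 2046
  C-H: 20 × 428 = 8560
  O=O: 13 × 505 = 6565
  Σ(broken) = 17171 kJ
Bonds formed (products):
  C=O: 16 × 823 = 13168
  O-H: 20 × 452 = 9040
  Σ(formed) = 22208 kJ
ΔH = Σ(broken) − Σ(formed) = 17171 − 22208 = −5037 kJ

ΔH ≈ −5037 kJ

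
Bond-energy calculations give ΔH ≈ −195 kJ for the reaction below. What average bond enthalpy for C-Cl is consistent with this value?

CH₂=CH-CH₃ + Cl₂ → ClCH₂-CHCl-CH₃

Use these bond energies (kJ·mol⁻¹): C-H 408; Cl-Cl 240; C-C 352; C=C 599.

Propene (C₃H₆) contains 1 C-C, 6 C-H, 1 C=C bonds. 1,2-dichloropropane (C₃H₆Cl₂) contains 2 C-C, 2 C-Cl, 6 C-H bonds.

D(C-Cl) ≈ 341 kJ/mol

Let D be the C-Cl bond energy.
Σ(broken) = 1×352 + 6×408 + 1×599 + 1×240 = 3639
Σ(formed) = 2×352 + 2×D + 6×408 = 3152 + 2D
ΔH = Σ(broken) − Σ(formed) = (3639) − (3152 + 2D) = +487 − 2D
Setting this equal to −195 kJ gives 2D = 682, so D = 341 kJ/mol.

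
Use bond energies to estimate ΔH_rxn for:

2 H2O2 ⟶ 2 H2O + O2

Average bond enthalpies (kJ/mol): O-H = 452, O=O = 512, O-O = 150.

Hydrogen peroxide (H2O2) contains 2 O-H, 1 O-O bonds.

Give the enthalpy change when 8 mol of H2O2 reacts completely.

ΔH = −848 kJ

Bonds broken (reactants):
  O-H: 4 × 452 = 1808
  O-O: 2 × 150 = 300
  Σ(broken) = 2108 kJ
Bonds formed (products):
  O-H: 4 × 452 = 1808
  O=O: 1 × 512 = 512
  Σ(formed) = 2320 kJ
ΔH = Σ(broken) − Σ(formed) = 2108 − 2320 = −212 kJ
For 4× the reaction as written: 4 × (−212) = −848 kJ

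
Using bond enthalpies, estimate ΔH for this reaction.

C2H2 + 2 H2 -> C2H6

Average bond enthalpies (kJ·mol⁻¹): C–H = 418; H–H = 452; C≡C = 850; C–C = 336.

ΔH ≈ −254 kJ

Bonds broken (reactants):
  C≡C: 1 × 850 = 850
  C–H: 2 × 418 = 836
  H–H: 2 × 452 = 904
  Σ(broken) = 2590 kJ
Bonds formed (products):
  C–C: 1 × 336 = 336
  C–H: 6 × 418 = 2508
  Σ(formed) = 2844 kJ
ΔH = Σ(broken) − Σ(formed) = 2590 − 2844 = −254 kJ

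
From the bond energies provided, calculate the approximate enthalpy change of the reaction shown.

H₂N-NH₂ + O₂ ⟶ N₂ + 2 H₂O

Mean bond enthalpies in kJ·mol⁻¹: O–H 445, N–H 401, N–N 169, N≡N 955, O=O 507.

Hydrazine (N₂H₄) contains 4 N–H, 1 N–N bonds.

Bonds broken (reactants):
  N–H: 4 × 401 = 1604
  N–N: 1 × 169 = 169
  O=O: 1 × 507 = 507
  Σ(broken) = 2280 kJ
Bonds formed (products):
  N≡N: 1 × 955 = 955
  O–H: 4 × 445 = 1780
  Σ(formed) = 2735 kJ
ΔH = Σ(broken) − Σ(formed) = 2280 − 2735 = −455 kJ

ΔH ≈ −455 kJ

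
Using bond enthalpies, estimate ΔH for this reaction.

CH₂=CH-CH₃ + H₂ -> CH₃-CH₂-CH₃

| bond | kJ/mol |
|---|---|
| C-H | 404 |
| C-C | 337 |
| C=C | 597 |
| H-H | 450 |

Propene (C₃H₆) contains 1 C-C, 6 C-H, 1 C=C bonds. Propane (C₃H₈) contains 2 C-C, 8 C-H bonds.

Bonds broken (reactants):
  C-C: 1 × 337 = 337
  C-H: 6 × 404 = 2424
  C=C: 1 × 597 = 597
  H-H: 1 × 450 = 450
  Σ(broken) = 3808 kJ
Bonds formed (products):
  C-C: 2 × 337 = 674
  C-H: 8 × 404 = 3232
  Σ(formed) = 3906 kJ
ΔH = Σ(broken) − Σ(formed) = 3808 − 3906 = −98 kJ

ΔH ≈ −98 kJ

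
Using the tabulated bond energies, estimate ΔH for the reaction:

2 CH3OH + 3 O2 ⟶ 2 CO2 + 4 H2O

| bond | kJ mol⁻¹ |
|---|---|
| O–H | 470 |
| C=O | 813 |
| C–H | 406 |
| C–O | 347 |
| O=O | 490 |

ΔH ≈ −1472 kJ

Bonds broken (reactants):
  C–H: 6 × 406 = 2436
  C–O: 2 × 347 = 694
  O–H: 2 × 470 = 940
  O=O: 3 × 490 = 1470
  Σ(broken) = 5540 kJ
Bonds formed (products):
  C=O: 4 × 813 = 3252
  O–H: 8 × 470 = 3760
  Σ(formed) = 7012 kJ
ΔH = Σ(broken) − Σ(formed) = 5540 − 7012 = −1472 kJ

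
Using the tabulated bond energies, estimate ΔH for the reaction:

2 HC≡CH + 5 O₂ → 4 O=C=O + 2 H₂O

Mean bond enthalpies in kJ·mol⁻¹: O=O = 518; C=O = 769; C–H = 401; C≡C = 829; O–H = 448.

Bonds broken (reactants):
  C≡C: 2 × 829 = 1658
  C–H: 4 × 401 = 1604
  O=O: 5 × 518 = 2590
  Σ(broken) = 5852 kJ
Bonds formed (products):
  C=O: 8 × 769 = 6152
  O–H: 4 × 448 = 1792
  Σ(formed) = 7944 kJ
ΔH = Σ(broken) − Σ(formed) = 5852 − 7944 = −2092 kJ

ΔH ≈ −2092 kJ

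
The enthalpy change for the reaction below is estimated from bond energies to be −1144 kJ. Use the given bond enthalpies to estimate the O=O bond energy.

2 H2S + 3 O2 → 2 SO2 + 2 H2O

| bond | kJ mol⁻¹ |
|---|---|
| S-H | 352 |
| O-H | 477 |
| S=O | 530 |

D(O=O) ≈ 492 kJ/mol

Let D be the O=O bond energy.
Σ(broken) = 3×D + 4×352 = 1408 + 3D
Σ(formed) = 4×477 + 4×530 = 4028
ΔH = Σ(broken) − Σ(formed) = (1408 + 3D) − (4028) = −2620 + 3D
Setting this equal to −1144 kJ gives 3D = 1476, so D = 492 kJ/mol.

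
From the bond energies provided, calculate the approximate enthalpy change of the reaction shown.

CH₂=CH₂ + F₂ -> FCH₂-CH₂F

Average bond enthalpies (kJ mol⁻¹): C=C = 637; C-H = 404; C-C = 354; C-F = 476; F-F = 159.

ΔH ≈ −510 kJ

Bonds broken (reactants):
  C-H: 4 × 404 = 1616
  C=C: 1 × 637 = 637
  F-F: 1 × 159 = 159
  Σ(broken) = 2412 kJ
Bonds formed (products):
  C-C: 1 × 354 = 354
  C-F: 2 × 476 = 952
  C-H: 4 × 404 = 1616
  Σ(formed) = 2922 kJ
ΔH = Σ(broken) − Σ(formed) = 2412 − 2922 = −510 kJ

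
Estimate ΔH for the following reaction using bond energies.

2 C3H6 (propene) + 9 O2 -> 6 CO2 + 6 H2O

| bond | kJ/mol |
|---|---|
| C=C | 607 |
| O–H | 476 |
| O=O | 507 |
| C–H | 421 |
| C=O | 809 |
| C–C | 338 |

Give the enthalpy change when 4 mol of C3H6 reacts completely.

Bonds broken (reactants):
  C–C: 2 × 338 = 676
  C–H: 12 × 421 = 5052
  C=C: 2 × 607 = 1214
  O=O: 9 × 507 = 4563
  Σ(broken) = 11505 kJ
Bonds formed (products):
  C=O: 12 × 809 = 9708
  O–H: 12 × 476 = 5712
  Σ(formed) = 15420 kJ
ΔH = Σ(broken) − Σ(formed) = 11505 − 15420 = −3915 kJ
For 2× the reaction as written: 2 × (−3915) = −7830 kJ

ΔH = −7830 kJ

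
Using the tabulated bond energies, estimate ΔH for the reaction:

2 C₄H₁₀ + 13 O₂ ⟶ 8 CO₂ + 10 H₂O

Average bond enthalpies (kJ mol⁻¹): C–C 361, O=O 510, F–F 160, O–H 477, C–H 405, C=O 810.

Bonds broken (reactants):
  C–C: 6 × 361 = 2166
  C–H: 20 × 405 = 8100
  O=O: 13 × 510 = 6630
  Σ(broken) = 16896 kJ
Bonds formed (products):
  C=O: 16 × 810 = 12960
  O–H: 20 × 477 = 9540
  Σ(formed) = 22500 kJ
ΔH = Σ(broken) − Σ(formed) = 16896 − 22500 = −5604 kJ

ΔH ≈ −5604 kJ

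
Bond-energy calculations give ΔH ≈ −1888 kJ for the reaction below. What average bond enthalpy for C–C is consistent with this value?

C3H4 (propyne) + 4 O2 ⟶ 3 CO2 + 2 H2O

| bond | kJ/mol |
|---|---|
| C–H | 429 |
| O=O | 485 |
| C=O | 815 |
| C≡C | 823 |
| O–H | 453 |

Let D be the C–C bond energy.
Σ(broken) = 1×823 + 1×D + 4×429 + 4×485 = 4479 + D
Σ(formed) = 6×815 + 4×453 = 6702
ΔH = Σ(broken) − Σ(formed) = (4479 + D) − (6702) = −2223 + D
Setting this equal to −1888 kJ gives D = 335 kJ/mol.

D(C–C) ≈ 335 kJ/mol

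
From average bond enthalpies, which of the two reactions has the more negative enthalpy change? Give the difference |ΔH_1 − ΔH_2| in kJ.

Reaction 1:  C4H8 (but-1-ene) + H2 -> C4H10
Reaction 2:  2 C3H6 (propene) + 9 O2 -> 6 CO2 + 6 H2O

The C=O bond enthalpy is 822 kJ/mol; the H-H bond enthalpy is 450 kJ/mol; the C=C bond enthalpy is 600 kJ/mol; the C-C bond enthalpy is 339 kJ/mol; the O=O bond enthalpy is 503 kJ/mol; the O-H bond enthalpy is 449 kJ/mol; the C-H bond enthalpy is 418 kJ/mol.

Reaction 1:
  Bonds broken (reactants):
    C-C: 2 × 339 = 678
    C-H: 8 × 418 = 3344
    C=C: 1 × 600 = 600
    H-H: 1 × 450 = 450
    Σ(broken) = 5072 kJ
  Bonds formed (products):
    C-C: 3 × 339 = 1017
    C-H: 10 × 418 = 4180
    Σ(formed) = 5197 kJ
  ΔH_1 = 5072 − 5197 = −125 kJ
Reaction 2:
  Bonds broken (reactants):
    C-C: 2 × 339 = 678
    C-H: 12 × 418 = 5016
    C=C: 2 × 600 = 1200
    O=O: 9 × 503 = 4527
    Σ(broken) = 11421 kJ
  Bonds formed (products):
    C=O: 12 × 822 = 9864
    O-H: 12 × 449 = 5388
    Σ(formed) = 15252 kJ
  ΔH_2 = 11421 − 15252 = −3831 kJ
ΔH_1 − ΔH_2 = +3706 kJ, so reaction 2 has the more negative ΔH; |ΔH_1 − ΔH_2| = 3706 kJ.

Reaction 2, by 3706 kJ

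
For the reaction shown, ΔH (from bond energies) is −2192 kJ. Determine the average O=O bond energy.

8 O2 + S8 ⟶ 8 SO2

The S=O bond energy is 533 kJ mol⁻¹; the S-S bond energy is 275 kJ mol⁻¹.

Let D be the O=O bond energy.
Σ(broken) = 8×D + 8×275 = 2200 + 8D
Σ(formed) = 16×533 = 8528
ΔH = Σ(broken) − Σ(formed) = (2200 + 8D) − (8528) = −6328 + 8D
Setting this equal to −2192 kJ gives 8D = 4136, so D = 517 kJ/mol.

D(O=O) ≈ 517 kJ/mol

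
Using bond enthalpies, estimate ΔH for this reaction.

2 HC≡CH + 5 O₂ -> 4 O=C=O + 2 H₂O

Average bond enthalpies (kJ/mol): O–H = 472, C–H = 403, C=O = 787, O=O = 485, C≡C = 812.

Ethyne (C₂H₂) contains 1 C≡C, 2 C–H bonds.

ΔH ≈ −2523 kJ

Bonds broken (reactants):
  C≡C: 2 × 812 = 1624
  C–H: 4 × 403 = 1612
  O=O: 5 × 485 = 2425
  Σ(broken) = 5661 kJ
Bonds formed (products):
  C=O: 8 × 787 = 6296
  O–H: 4 × 472 = 1888
  Σ(formed) = 8184 kJ
ΔH = Σ(broken) − Σ(formed) = 5661 − 8184 = −2523 kJ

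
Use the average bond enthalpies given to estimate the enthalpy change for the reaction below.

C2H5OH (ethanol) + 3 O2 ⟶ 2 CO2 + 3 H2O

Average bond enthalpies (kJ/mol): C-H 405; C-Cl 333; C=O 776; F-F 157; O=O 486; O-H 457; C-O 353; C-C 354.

Bonds broken (reactants):
  C-C: 1 × 354 = 354
  C-H: 5 × 405 = 2025
  C-O: 1 × 353 = 353
  O-H: 1 × 457 = 457
  O=O: 3 × 486 = 1458
  Σ(broken) = 4647 kJ
Bonds formed (products):
  C=O: 4 × 776 = 3104
  O-H: 6 × 457 = 2742
  Σ(formed) = 5846 kJ
ΔH = Σ(broken) − Σ(formed) = 4647 − 5846 = −1199 kJ

ΔH ≈ −1199 kJ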